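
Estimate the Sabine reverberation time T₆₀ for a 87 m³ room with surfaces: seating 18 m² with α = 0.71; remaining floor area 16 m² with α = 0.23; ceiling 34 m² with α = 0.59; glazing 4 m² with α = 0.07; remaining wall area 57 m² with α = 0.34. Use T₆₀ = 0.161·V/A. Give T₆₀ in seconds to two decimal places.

0.25 s

A = Σ Sᵢαᵢ = 18·0.71 + 16·0.23 + 34·0.59 + 4·0.07 + 57·0.34 = 56.18 m².
T₆₀ = 0.161·V/A = 0.161·87/56.18 = 0.249 s.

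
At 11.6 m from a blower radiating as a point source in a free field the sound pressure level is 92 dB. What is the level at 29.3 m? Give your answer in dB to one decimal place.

Spherical spreading from a point source gives a 20·log₁₀(r₂/r₁) drop.
L₂ = 92 − 20·log₁₀(29.3/11.6) = 92 − 8.048 = 83.95 dB.

84.0 dB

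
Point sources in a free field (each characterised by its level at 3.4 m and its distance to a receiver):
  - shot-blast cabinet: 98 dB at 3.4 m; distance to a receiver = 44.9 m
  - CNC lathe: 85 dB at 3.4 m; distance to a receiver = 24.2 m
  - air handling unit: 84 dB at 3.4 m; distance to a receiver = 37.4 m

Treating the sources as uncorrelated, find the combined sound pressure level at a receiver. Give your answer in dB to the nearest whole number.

First find each source's level at the receiver (point-source: −20·log₁₀(r/r_ref)), then combine on an intensity basis.
shot-blast cabinet: 98 − 20·log₁₀(44.9/3.4) = 98 − 22.42 = 75.58 dB.
CNC lathe: 85 − 20·log₁₀(24.2/3.4) = 85 − 17.05 = 67.95 dB.
air handling unit: 84 − 20·log₁₀(37.4/3.4) = 84 − 20.83 = 63.17 dB.
Σ 10^(L/10) = 4.450e+07 → L_total = 10·log₁₀(4.450e+07) = 76.48 dB.

76 dB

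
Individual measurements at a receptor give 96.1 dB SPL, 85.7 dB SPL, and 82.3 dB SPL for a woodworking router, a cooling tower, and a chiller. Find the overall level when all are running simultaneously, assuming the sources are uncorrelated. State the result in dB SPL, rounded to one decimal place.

96.6 dB SPL

For uncorrelated sources the intensities add, so convert each level to linear form, sum, and take 10·log₁₀ of the total.
Σ 10^(L/10) = 10^(96.1/10) + 10^(85.7/10) + 10^(82.3/10) = 4.615e+09.
L_total = 10·log₁₀(4.615e+09) = 96.64 dB SPL.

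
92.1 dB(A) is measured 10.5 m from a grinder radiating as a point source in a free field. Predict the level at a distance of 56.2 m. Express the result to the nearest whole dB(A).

78 dB(A)

Spherical spreading from a point source gives a 20·log₁₀(r₂/r₁) drop.
L₂ = 92.1 − 20·log₁₀(56.2/10.5) = 92.1 − 14.571 = 77.53 dB(A).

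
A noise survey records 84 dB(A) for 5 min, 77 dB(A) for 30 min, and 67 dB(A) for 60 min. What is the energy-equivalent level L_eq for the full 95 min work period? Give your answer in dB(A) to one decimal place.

75.1 dB(A)

L_eq = 10·log₁₀[(1/T)·Σ tᵢ·10^(Lᵢ/10)] with T = 95 min.
Σ tᵢ·10^(Lᵢ/10) = 5·10^(84/10) + 30·10^(77/10) + 60·10^(67/10) = 3.060e+09.
L_eq = 10·log₁₀(3.060e+09/95) = 75.08 dB(A).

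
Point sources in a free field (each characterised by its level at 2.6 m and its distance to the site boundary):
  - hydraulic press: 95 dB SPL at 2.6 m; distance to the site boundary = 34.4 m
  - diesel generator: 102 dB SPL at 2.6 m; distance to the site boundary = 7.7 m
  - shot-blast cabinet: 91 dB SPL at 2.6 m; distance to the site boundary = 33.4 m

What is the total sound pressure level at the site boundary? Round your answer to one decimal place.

Apply inverse-square spreading to bring every level to the receiver, then sum 10^(L/10).
hydraulic press: 95 − 20·log₁₀(34.4/2.6) = 95 − 22.43 = 72.57 dB SPL.
diesel generator: 102 − 20·log₁₀(7.7/2.6) = 102 − 9.43 = 92.57 dB SPL.
shot-blast cabinet: 91 − 20·log₁₀(33.4/2.6) = 91 − 22.18 = 68.82 dB SPL.
Σ 10^(L/10) = 1.833e+09 → L_total = 10·log₁₀(1.833e+09) = 92.63 dB SPL.

92.6 dB SPL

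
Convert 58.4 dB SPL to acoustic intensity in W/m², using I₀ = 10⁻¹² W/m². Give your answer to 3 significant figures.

I = I₀·10^(L/10) = 10⁻¹² × 10^(58.4/10) = 10^(-6.160).

6.92e-07 W/m²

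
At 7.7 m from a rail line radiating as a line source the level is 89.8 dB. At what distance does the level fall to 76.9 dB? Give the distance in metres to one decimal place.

For a line source L₁ − L₂ = 10·log₁₀(r₂/r₁), so r₂ = r₁·10^((L₁−L₂)/10).
r₂ = 7.7·10^((89.8−76.9)/10) = 7.7·10^(12.9/10) = 150.14 m.

150.1 m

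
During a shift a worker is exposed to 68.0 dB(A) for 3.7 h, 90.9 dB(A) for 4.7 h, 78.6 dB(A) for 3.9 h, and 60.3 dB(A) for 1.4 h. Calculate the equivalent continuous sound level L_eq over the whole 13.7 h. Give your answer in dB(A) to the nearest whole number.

Weight each interval's intensity by its duration and average over T = 13.7 h:
Σ tᵢ·10^(Lᵢ/10) = 3.7·10^(68.0/10) + 4.7·10^(90.9/10) + 3.9·10^(78.6/10) + 1.4·10^(60.3/10) = 6.090e+09.
L_eq = 10·log₁₀(6.090e+09/13.7) = 86.48 dB(A).

86 dB(A)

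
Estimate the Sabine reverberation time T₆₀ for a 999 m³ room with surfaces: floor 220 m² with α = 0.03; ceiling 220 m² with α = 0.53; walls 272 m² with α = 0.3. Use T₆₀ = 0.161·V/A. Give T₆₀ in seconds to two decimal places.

0.79 s

Summing Sᵢαᵢ: 220·0.03 + 220·0.53 + 272·0.3 = 204.80 m².
T₆₀ = 0.161 × 999 / 204.80 = 0.785 s.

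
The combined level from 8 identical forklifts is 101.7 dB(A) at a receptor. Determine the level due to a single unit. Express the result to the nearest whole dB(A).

93 dB(A)

For N identical incoherent sources L_total = L₁ + 10·log₁₀ N, so L₁ = 101.7 − 10·log₁₀(8) = 101.7 − 9.031.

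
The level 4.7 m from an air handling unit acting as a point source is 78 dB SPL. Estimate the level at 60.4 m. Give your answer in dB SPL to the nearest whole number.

56 dB SPL

Point-source attenuation: ΔL = 20·log₁₀(r₂/r₁) = 20·log₁₀(60.4/4.7) = 22.179 dB.
L₂ = 78 − 20·log₁₀(60.4/4.7) = 78 − 22.179 = 55.82 dB SPL.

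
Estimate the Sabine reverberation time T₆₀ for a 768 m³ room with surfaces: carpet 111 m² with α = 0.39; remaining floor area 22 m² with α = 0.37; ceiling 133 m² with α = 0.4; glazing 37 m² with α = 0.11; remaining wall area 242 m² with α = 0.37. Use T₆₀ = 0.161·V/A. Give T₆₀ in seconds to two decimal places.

Total absorption A = 111·0.39 + 22·0.37 + 133·0.4 + 37·0.11 + 242·0.37 = 198.24 m² sabins.
T₆₀ = 0.161·V/A = 0.161·768/198.24 = 0.624 s.

0.62 s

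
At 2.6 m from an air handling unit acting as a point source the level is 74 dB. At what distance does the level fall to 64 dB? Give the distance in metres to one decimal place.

For a point source L₁ − L₂ = 20·log₁₀(r₂/r₁), so r₂ = r₁·10^((L₁−L₂)/20).
r₂ = 2.6·10^((74−64)/20) = 2.6·10^(10.0/20) = 8.22 m.

8.2 m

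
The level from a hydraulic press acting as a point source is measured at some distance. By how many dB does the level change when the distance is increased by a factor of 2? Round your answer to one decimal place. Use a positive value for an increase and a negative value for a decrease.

-6.0 dB

With spherical spreading the level changes by −20·log₁₀(r₂/r₁).
ΔL = −20·log₁₀(2) = -6.02 dB.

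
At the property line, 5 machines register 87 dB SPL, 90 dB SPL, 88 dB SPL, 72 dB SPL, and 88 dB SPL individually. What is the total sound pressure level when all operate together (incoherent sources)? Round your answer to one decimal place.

94.4 dB SPL

Incoherent sources combine by intensity addition: L_total = 10·log₁₀(Σ 10^(L_i/10)).
Σ 10^(L/10) = 10^(87/10) + 10^(90/10) + 10^(88/10) + 10^(72/10) + 10^(88/10) = 2.779e+09.
L_total = 10·log₁₀(2.779e+09) = 94.44 dB SPL.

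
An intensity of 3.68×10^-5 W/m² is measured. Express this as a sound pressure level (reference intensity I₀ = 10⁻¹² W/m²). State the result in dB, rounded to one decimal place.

75.7 dB

Dividing by I₀ shifts the exponent by 12: I/I₀ = 3.68×10^7.
L = 10·(0.5658 + 7) = 75.66 dB.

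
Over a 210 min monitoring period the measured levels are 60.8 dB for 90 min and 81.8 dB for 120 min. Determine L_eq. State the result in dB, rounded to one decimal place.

The energy average is taken in the linear domain: L_eq = 10·log₁₀[(Σ tᵢ·10^(Lᵢ/10))/T], T = 210 min.
Σ tᵢ·10^(Lᵢ/10) = 90·10^(60.8/10) + 120·10^(81.8/10) = 1.827e+10.
L_eq = 10·log₁₀(1.827e+10/210) = 79.40 dB.

79.4 dB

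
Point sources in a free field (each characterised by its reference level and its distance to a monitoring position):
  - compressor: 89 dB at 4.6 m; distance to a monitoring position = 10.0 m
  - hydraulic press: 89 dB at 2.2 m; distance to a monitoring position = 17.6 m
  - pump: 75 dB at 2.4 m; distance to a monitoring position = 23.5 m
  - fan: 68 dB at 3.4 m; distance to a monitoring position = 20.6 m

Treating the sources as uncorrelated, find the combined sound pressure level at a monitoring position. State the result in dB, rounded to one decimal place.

82.6 dB

Propagate each source to the receiver with L = L_ref − 20·log₁₀(r/r_ref), then add intensities.
compressor: 89 − 20·log₁₀(10.0/4.6) = 89 − 6.74 = 82.26 dB.
hydraulic press: 89 − 20·log₁₀(17.6/2.2) = 89 − 18.06 = 70.94 dB.
pump: 75 − 20·log₁₀(23.5/2.4) = 75 − 19.82 = 55.18 dB.
fan: 68 − 20·log₁₀(20.6/3.4) = 68 − 15.65 = 52.35 dB.
Σ 10^(L/10) = 1.810e+08 → L_total = 10·log₁₀(1.810e+08) = 82.58 dB.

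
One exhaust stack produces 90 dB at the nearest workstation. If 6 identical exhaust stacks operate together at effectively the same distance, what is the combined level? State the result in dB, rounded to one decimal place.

With 6 equal, uncorrelated contributions the intensity is 6× that of one unit, giving a rise of 10·log₁₀ 6.
L_total = 90 + 10·log₁₀(6) = 90 + 7.782 = 97.78 dB.

97.8 dB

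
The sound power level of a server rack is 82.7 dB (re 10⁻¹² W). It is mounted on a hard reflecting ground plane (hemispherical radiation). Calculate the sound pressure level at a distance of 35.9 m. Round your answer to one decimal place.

Free-field hemispherical radiation: L_p = L_w − 10·log₁₀(2π·r²), r = 35.9 m.
2π·r² = 8098 m², 10·log₁₀ of that is 39.084 dB.
L_p = 82.7 − 39.084 = 43.62 dB.

43.6 dB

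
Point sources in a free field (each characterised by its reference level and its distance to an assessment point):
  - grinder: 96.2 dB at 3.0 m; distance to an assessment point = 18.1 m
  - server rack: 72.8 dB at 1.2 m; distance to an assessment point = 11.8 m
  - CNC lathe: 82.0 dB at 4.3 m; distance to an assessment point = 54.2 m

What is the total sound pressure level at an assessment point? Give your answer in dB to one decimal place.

First find each source's level at the receiver (point-source: −20·log₁₀(r/r_ref)), then combine on an intensity basis.
grinder: 96.2 − 20·log₁₀(18.1/3.0) = 96.2 − 15.61 = 80.59 dB.
server rack: 72.8 − 20·log₁₀(11.8/1.2) = 72.8 − 19.85 = 52.95 dB.
CNC lathe: 82.0 − 20·log₁₀(54.2/4.3) = 82.0 − 22.01 = 59.99 dB.
Σ 10^(L/10) = 1.157e+08 → L_total = 10·log₁₀(1.157e+08) = 80.63 dB.

80.6 dB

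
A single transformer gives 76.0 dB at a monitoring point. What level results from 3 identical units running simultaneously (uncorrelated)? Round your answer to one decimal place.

N identical incoherent sources raise the level by 10·log₁₀ N.
L_total = 76.0 + 10·log₁₀(3) = 76.0 + 4.771 = 80.77 dB.

80.8 dB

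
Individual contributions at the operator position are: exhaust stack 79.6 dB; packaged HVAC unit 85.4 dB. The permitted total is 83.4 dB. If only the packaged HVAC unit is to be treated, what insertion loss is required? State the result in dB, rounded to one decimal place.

Fixed contribution from the other source: Σ 10^(L/10) = 10^(79.6/10) = 9.120e+07 (79.60 dB).
To meet 83.4 dB overall, the treated packaged HVAC unit may contribute at most 10^(83.4/10) − 9.120e+07 = 1.276e+08, i.e. 81.06 dB.
Required insertion loss = 85.4 − 81.06 = 4.34 dB.

4.3 dB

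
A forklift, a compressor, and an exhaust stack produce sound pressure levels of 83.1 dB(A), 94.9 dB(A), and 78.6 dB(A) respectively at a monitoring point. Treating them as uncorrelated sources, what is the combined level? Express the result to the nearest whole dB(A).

Incoherent sources combine by intensity addition: L_total = 10·log₁₀(Σ 10^(L_i/10)).
Σ 10^(L/10) = 10^(83.1/10) + 10^(94.9/10) + 10^(78.6/10) = 3.367e+09.
L_total = 10·log₁₀(3.367e+09) = 95.27 dB(A).

95 dB(A)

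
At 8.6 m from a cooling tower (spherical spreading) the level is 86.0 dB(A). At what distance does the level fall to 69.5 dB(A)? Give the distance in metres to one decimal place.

Point-source spreading drops the level by 20·log₁₀(r₂/r₁); inverting, r₂/r₁ = 10^(ΔL/20).
r₂ = 8.6·10^((86.0−69.5)/20) = 8.6·10^(16.5/20) = 57.48 m.

57.5 m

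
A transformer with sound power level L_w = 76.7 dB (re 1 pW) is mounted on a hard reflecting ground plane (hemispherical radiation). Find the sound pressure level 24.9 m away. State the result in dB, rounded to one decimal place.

The power spreads over a hemisphere of area 2π·r², so L_p = L_w − 10·log₁₀(2π·r²).
2π·r² = 3896 m², 10·log₁₀ of that is 35.906 dB.
L_p = 76.7 − 35.906 = 40.79 dB.

40.8 dB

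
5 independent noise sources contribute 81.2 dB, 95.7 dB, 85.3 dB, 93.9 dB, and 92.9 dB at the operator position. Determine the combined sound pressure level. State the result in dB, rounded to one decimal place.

99.3 dB

Incoherent sources combine by intensity addition: L_total = 10·log₁₀(Σ 10^(L_i/10)).
Σ 10^(L/10) = 10^(81.2/10) + 10^(95.7/10) + 10^(85.3/10) + 10^(93.9/10) + 10^(92.9/10) = 8.591e+09.
L_total = 10·log₁₀(8.591e+09) = 99.34 dB.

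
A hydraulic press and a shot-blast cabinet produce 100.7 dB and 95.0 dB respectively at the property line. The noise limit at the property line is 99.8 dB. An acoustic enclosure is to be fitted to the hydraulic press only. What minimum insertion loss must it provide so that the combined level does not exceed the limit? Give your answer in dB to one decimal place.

The untreated sources together contribute 10^(95.0/10) = 3.162e+09, i.e. 95.00 dB.
The limit corresponds to 10^(99.8/10) = 9.550e+09; subtracting the fixed part leaves 6.388e+09 for the hydraulic press, i.e. 98.05 dB.
Required insertion loss = 100.7 − 98.05 = 2.65 dB.

2.6 dB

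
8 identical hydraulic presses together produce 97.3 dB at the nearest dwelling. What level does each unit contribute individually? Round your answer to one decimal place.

For N identical incoherent sources L_total = L₁ + 10·log₁₀ N, so L₁ = 97.3 − 10·log₁₀(8) = 97.3 − 9.031.

88.3 dB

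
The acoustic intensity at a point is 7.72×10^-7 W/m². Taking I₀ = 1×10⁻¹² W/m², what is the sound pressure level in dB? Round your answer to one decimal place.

Dividing by I₀ shifts the exponent by 12: I/I₀ = 7.72×10^5.
L = 10·(0.8876 + 5) = 58.88 dB.

58.9 dB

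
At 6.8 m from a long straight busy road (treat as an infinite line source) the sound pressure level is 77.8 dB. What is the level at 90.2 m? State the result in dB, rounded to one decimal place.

Line-source attenuation: ΔL = 10·log₁₀(r₂/r₁) = 10·log₁₀(90.2/6.8) = 11.227 dB.
L₂ = 77.8 − 10·log₁₀(90.2/6.8) = 77.8 − 11.227 = 66.57 dB.

66.6 dB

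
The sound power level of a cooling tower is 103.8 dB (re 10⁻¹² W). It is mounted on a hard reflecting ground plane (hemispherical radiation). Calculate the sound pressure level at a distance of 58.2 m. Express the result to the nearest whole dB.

Free-field hemispherical radiation: L_p = L_w − 10·log₁₀(2π·r²), r = 58.2 m.
2π·r² = 2.128e+04 m², 10·log₁₀ of that is 43.280 dB.
L_p = 103.8 − 43.280 = 60.52 dB.

61 dB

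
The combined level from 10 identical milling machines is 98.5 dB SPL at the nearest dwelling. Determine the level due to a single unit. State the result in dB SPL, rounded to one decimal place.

88.5 dB SPL

10 equal contributions raise the level by 10·log₁₀ 10 = 10.000 dB, so each unit alone gives 98.5 − 10.000.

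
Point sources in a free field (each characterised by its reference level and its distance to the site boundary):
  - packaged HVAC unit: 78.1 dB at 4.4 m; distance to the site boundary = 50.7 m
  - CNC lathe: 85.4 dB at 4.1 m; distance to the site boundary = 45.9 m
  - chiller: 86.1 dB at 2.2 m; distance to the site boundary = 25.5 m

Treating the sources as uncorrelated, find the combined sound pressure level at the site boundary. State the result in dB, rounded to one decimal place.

68.0 dB

Apply inverse-square spreading to bring every level to the receiver, then sum 10^(L/10).
packaged HVAC unit: 78.1 − 20·log₁₀(50.7/4.4) = 78.1 − 21.23 = 56.87 dB.
CNC lathe: 85.4 − 20·log₁₀(45.9/4.1) = 85.4 − 20.98 = 64.42 dB.
chiller: 86.1 − 20·log₁₀(25.5/2.2) = 86.1 − 21.28 = 64.82 dB.
Σ 10^(L/10) = 6.285e+06 → L_total = 10·log₁₀(6.285e+06) = 67.98 dB.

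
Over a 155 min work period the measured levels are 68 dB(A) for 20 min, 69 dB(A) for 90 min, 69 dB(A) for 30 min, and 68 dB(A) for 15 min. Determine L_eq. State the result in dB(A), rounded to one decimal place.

68.8 dB(A)

The energy average is taken in the linear domain: L_eq = 10·log₁₀[(Σ tᵢ·10^(Lᵢ/10))/T], T = 155 min.
Σ tᵢ·10^(Lᵢ/10) = 20·10^(68/10) + 90·10^(69/10) + 30·10^(69/10) + 15·10^(68/10) = 1.174e+09.
L_eq = 10·log₁₀(1.174e+09/155) = 68.79 dB(A).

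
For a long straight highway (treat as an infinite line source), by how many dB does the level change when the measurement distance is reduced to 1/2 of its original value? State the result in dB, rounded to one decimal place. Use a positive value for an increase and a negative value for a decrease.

+3.0 dB

Line-source spreading: ΔL = −10·log₁₀(r₂/r₁).
ΔL = −10·log₁₀(0.5) = +3.01 dB.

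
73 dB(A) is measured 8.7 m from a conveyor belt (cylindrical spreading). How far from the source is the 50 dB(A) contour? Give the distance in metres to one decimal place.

1735.9 m

For a line source L₁ − L₂ = 10·log₁₀(r₂/r₁), so r₂ = r₁·10^((L₁−L₂)/10).
r₂ = 8.7·10^((73−50)/10) = 8.7·10^(23.0/10) = 1735.88 m.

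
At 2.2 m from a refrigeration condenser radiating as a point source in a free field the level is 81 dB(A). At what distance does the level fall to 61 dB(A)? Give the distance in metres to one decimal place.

22.0 m

The 20.0 dB drop corresponds to a distance ratio of 10^(20.0/20) for a point source.
r₂ = 2.2·10^((81−61)/20) = 2.2·10^(20.0/20) = 22.00 m.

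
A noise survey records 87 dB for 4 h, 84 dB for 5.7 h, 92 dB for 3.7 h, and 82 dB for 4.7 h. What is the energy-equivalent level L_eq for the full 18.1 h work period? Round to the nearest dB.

87 dB

Weight each interval's intensity by its duration and average over T = 18.1 h:
Σ tᵢ·10^(Lᵢ/10) = 4·10^(87/10) + 5.7·10^(84/10) + 3.7·10^(92/10) + 4.7·10^(82/10) = 1.005e+10.
L_eq = 10·log₁₀(1.005e+10/18.1) = 87.44 dB.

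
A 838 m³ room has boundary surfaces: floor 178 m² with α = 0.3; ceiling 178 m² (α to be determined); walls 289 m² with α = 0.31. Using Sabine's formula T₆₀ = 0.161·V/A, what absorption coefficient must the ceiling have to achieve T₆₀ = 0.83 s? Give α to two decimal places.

From T₆₀ = 0.161·V/A, the target T₆₀ = 0.83 s needs A = 0.161·838/0.83 = 162.55 m².
Absorption from the other surfaces = 178·0.3 + 289·0.31 = 142.99 m², so the ceiling must supply 19.56 m² over 178 m².
α = 19.56/178 = 0.110.

0.11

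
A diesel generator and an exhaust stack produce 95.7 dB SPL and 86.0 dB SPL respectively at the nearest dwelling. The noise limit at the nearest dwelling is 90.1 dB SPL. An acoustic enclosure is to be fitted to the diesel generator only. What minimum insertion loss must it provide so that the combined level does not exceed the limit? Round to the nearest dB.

The untreated sources together contribute 10^(86.0/10) = 3.981e+08, i.e. 86.00 dB SPL.
The limit corresponds to 10^(90.1/10) = 1.023e+09; subtracting the fixed part leaves 6.252e+08 for the diesel generator, i.e. 87.96 dB SPL.
So the diesel generator must be reduced from 95.7 to 87.96 dB SPL: IL = 7.74 dB.

8 dB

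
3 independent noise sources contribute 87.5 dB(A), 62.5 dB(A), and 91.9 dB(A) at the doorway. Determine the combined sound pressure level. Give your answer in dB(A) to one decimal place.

Incoherent sources combine by intensity addition: L_total = 10·log₁₀(Σ 10^(L_i/10)).
Σ 10^(L/10) = 10^(87.5/10) + 10^(62.5/10) + 10^(91.9/10) = 2.113e+09.
L_total = 10·log₁₀(2.113e+09) = 93.25 dB(A).

93.2 dB(A)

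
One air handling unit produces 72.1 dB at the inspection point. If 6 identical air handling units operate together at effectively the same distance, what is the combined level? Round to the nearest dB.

L_total = L₁ + 10·log₁₀ N for N identical incoherent sources.
L_total = 72.1 + 10·log₁₀(6) = 72.1 + 7.782 = 79.88 dB.

80 dB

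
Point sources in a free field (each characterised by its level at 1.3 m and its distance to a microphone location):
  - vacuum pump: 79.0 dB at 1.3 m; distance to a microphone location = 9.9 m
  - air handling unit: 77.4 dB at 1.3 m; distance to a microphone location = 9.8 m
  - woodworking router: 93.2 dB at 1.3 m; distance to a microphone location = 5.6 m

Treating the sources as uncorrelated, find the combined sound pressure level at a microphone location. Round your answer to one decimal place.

First find each source's level at the receiver (point-source: −20·log₁₀(r/r_ref)), then combine on an intensity basis.
vacuum pump: 79.0 − 20·log₁₀(9.9/1.3) = 79.0 − 17.63 = 61.37 dB.
air handling unit: 77.4 − 20·log₁₀(9.8/1.3) = 77.4 − 17.55 = 59.85 dB.
woodworking router: 93.2 − 20·log₁₀(5.6/1.3) = 93.2 − 12.68 = 80.52 dB.
Σ 10^(L/10) = 1.149e+08 → L_total = 10·log₁₀(1.149e+08) = 80.60 dB.

80.6 dB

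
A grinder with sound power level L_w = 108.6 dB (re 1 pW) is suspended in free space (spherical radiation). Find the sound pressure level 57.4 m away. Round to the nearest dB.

The power spreads over a sphere of area 4π·r², so L_p = L_w − 10·log₁₀(4π·r²).
4π·r² = 4.14e+04 m², 10·log₁₀ of that is 46.170 dB.
L_p = 108.6 − 46.170 = 62.43 dB.

62 dB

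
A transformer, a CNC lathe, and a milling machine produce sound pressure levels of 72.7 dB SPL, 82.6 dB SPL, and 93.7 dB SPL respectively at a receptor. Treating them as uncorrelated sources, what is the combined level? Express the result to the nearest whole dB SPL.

Incoherent sources combine by intensity addition: L_total = 10·log₁₀(Σ 10^(L_i/10)).
Σ 10^(L/10) = 10^(72.7/10) + 10^(82.6/10) + 10^(93.7/10) = 2.545e+09.
L_total = 10·log₁₀(2.545e+09) = 94.06 dB SPL.

94 dB SPL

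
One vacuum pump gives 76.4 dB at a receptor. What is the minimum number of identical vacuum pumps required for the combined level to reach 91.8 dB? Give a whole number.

The shortfall is 91.8 − 76.4 = 15.4 dB, and N units add 10·log₁₀ N, so need 10·log₁₀ N ≥ 15.4.
N ≥ 10^(15.4/10) = 34.674, so N = 35.

35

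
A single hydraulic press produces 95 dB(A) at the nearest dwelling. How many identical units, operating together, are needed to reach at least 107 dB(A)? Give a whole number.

16

N identical sources give L₁ + 10·log₁₀ N, so require 10·log₁₀ N ≥ 107 − 95 = 12.0 dB.
N ≥ 10^(12.0/10) = 15.849, so N = 16.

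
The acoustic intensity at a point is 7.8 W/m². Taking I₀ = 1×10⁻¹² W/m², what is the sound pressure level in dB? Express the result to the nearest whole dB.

L = 10·log₁₀(I/I₀) = 10·log₁₀(7.8/10⁻¹²) = 10·log₁₀(7.8×10^12).
L = 10·(0.8921 + 12) = 128.92 dB.

129 dB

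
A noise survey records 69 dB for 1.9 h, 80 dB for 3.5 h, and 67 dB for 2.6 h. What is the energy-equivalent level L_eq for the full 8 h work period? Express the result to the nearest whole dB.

77 dB

L_eq = 10·log₁₀[(1/T)·Σ tᵢ·10^(Lᵢ/10)] with T = 8 h.
Σ tᵢ·10^(Lᵢ/10) = 1.9·10^(69/10) + 3.5·10^(80/10) + 2.6·10^(67/10) = 3.781e+08.
L_eq = 10·log₁₀(3.781e+08/8) = 76.75 dB.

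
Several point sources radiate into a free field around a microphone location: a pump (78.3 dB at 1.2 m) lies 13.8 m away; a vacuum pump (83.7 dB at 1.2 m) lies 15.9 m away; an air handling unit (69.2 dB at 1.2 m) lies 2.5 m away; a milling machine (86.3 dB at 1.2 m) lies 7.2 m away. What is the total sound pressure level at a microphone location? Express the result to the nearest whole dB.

Apply inverse-square spreading to bring every level to the receiver, then sum 10^(L/10).
pump: 78.3 − 20·log₁₀(13.8/1.2) = 78.3 − 21.21 = 57.09 dB.
vacuum pump: 83.7 − 20·log₁₀(15.9/1.2) = 83.7 − 22.44 = 61.26 dB.
air handling unit: 69.2 − 20·log₁₀(2.5/1.2) = 69.2 − 6.38 = 62.82 dB.
milling machine: 86.3 − 20·log₁₀(7.2/1.2) = 86.3 − 15.56 = 70.74 dB.
Σ 10^(L/10) = 1.561e+07 → L_total = 10·log₁₀(1.561e+07) = 71.93 dB.

72 dB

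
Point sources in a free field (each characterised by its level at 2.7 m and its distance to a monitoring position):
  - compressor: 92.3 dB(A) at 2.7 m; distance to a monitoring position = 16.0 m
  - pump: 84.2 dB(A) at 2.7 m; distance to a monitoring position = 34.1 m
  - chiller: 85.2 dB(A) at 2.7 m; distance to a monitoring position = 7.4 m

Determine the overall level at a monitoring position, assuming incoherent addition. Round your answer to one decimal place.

First find each source's level at the receiver (point-source: −20·log₁₀(r/r_ref)), then combine on an intensity basis.
compressor: 92.3 − 20·log₁₀(16.0/2.7) = 92.3 − 15.46 = 76.84 dB(A).
pump: 84.2 − 20·log₁₀(34.1/2.7) = 84.2 − 22.03 = 62.17 dB(A).
chiller: 85.2 − 20·log₁₀(7.4/2.7) = 85.2 − 8.76 = 76.44 dB(A).
Σ 10^(L/10) = 9.409e+07 → L_total = 10·log₁₀(9.409e+07) = 79.74 dB(A).

79.7 dB(A)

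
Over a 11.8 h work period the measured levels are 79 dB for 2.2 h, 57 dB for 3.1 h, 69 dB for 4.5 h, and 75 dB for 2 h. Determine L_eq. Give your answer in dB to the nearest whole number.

74 dB

The energy average is taken in the linear domain: L_eq = 10·log₁₀[(Σ tᵢ·10^(Lᵢ/10))/T], T = 11.8 h.
Σ tᵢ·10^(Lᵢ/10) = 2.2·10^(79/10) + 3.1·10^(57/10) + 4.5·10^(69/10) + 2·10^(75/10) = 2.753e+08.
L_eq = 10·log₁₀(2.753e+08/11.8) = 73.68 dB.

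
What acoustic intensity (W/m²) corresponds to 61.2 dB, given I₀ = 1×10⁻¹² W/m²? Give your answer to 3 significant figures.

1.32e-06 W/m²

L = 10·log₁₀(I/I₀) ⇒ I = I₀·10^(L/10) = 10⁻¹² × 10^6.12.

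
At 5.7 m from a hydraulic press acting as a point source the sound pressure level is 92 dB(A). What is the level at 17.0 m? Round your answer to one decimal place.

Spherical spreading from a point source gives a 20·log₁₀(r₂/r₁) drop.
L₂ = 92 − 20·log₁₀(17.0/5.7) = 92 − 9.491 = 82.51 dB(A).

82.5 dB(A)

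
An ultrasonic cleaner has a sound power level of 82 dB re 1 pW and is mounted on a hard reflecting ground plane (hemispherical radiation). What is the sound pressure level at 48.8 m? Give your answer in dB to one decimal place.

The power spreads over a hemisphere of area 2π·r², so L_p = L_w − 10·log₁₀(2π·r²).
2π·r² = 1.496e+04 m², 10·log₁₀ of that is 41.750 dB.
L_p = 82 − 41.750 = 40.25 dB.

40.2 dB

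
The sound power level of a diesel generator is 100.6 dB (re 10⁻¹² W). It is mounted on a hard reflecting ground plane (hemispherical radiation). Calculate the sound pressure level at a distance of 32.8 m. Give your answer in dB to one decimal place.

62.3 dB

The power spreads over a hemisphere of area 2π·r², so L_p = L_w − 10·log₁₀(2π·r²).
2π·r² = 6760 m², 10·log₁₀ of that is 38.299 dB.
L_p = 100.6 − 38.299 = 62.30 dB.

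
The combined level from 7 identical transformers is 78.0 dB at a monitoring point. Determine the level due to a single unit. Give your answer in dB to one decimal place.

For N identical incoherent sources L_total = L₁ + 10·log₁₀ N, so L₁ = 78.0 − 10·log₁₀(7) = 78.0 − 8.451.

69.5 dB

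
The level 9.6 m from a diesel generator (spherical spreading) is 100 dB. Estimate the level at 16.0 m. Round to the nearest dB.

Point-source attenuation: ΔL = 20·log₁₀(r₂/r₁) = 20·log₁₀(16.0/9.6) = 4.437 dB.
L₂ = 100 − 20·log₁₀(16.0/9.6) = 100 − 4.437 = 95.56 dB.

96 dB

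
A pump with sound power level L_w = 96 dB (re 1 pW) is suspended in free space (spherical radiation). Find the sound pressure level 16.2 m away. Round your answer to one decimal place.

60.8 dB

L_p = L_w − 10·log₁₀(4π·r²) with r = 16.2 m.
4π·r² = 3298 m², 10·log₁₀ of that is 35.182 dB.
L_p = 96 − 35.182 = 60.82 dB.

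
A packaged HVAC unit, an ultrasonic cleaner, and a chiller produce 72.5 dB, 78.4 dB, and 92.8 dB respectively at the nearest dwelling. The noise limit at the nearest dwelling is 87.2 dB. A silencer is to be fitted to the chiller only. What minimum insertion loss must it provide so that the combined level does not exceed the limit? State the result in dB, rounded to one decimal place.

6.4 dB

Fixed contribution from the other sources: Σ 10^(L/10) = 10^(72.5/10) + 10^(78.4/10) = 8.697e+07 (79.39 dB).
To meet 87.2 dB overall, the treated chiller may contribute at most 10^(87.2/10) − 8.697e+07 = 4.378e+08, i.e. 86.41 dB.
Required insertion loss = 92.8 − 86.41 = 6.39 dB.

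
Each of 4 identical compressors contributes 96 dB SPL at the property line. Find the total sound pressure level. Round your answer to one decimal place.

L_total = L₁ + 10·log₁₀ N for N identical incoherent sources.
L_total = 96 + 10·log₁₀(4) = 96 + 6.021 = 102.02 dB SPL.

102.0 dB SPL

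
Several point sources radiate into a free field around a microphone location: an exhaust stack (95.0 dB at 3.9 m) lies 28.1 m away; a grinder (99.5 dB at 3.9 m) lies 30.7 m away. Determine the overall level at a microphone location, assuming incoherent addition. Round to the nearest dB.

First find each source's level at the receiver (point-source: −20·log₁₀(r/r_ref)), then combine on an intensity basis.
exhaust stack: 95.0 − 20·log₁₀(28.1/3.9) = 95.0 − 17.15 = 77.85 dB.
grinder: 99.5 − 20·log₁₀(30.7/3.9) = 99.5 − 17.92 = 81.58 dB.
Σ 10^(L/10) = 2.047e+08 → L_total = 10·log₁₀(2.047e+08) = 83.11 dB.

83 dB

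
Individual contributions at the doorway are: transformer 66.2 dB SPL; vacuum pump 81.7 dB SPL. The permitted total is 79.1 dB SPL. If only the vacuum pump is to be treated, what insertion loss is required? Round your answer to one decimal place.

2.8 dB

Everything except the vacuum pump sums to 10^(66.2/10) = 4.169e+06 in linear terms, 66.20 dB SPL.
The limit corresponds to 10^(79.1/10) = 8.128e+07; subtracting the fixed part leaves 7.711e+07 for the vacuum pump, i.e. 78.87 dB SPL.
So the vacuum pump must be reduced from 81.7 to 78.87 dB SPL: IL = 2.83 dB.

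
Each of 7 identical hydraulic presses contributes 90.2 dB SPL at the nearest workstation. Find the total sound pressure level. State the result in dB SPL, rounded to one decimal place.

98.7 dB SPL

L_total = L₁ + 10·log₁₀ N for N identical incoherent sources.
L_total = 90.2 + 10·log₁₀(7) = 90.2 + 8.451 = 98.65 dB SPL.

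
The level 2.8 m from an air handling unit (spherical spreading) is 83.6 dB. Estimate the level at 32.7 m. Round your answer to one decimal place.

62.3 dB

Point-source attenuation: ΔL = 20·log₁₀(r₂/r₁) = 20·log₁₀(32.7/2.8) = 21.348 dB.
L₂ = 83.6 − 20·log₁₀(32.7/2.8) = 83.6 − 21.348 = 62.25 dB.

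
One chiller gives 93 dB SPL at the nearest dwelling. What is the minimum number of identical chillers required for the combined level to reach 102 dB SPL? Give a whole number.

8

N identical sources give L₁ + 10·log₁₀ N, so require 10·log₁₀ N ≥ 102 − 93 = 9.0 dB.
N ≥ 10^(9.0/10) = 7.943, so N = 8.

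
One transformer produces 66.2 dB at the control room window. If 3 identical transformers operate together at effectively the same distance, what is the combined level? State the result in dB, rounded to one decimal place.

71.0 dB

With 3 equal, uncorrelated contributions the intensity is 3× that of one unit, giving a rise of 10·log₁₀ 3.
L_total = 66.2 + 10·log₁₀(3) = 66.2 + 4.771 = 70.97 dB.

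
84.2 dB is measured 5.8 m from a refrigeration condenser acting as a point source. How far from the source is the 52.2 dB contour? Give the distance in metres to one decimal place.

The 32.0 dB drop corresponds to a distance ratio of 10^(32.0/20) for a point source.
r₂ = 5.8·10^((84.2−52.2)/20) = 5.8·10^(32.0/20) = 230.90 m.

230.9 m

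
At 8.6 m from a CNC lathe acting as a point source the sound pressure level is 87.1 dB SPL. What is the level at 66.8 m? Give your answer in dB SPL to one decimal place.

Spherical spreading from a point source gives a 20·log₁₀(r₂/r₁) drop.
L₂ = 87.1 − 20·log₁₀(66.8/8.6) = 87.1 − 17.806 = 69.29 dB SPL.

69.3 dB SPL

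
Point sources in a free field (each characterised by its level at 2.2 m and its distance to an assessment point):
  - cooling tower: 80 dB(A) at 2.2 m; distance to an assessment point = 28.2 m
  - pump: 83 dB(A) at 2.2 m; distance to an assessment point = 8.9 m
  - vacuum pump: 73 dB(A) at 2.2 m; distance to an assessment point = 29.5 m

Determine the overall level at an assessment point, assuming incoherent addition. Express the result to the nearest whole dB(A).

Apply inverse-square spreading to bring every level to the receiver, then sum 10^(L/10).
cooling tower: 80 − 20·log₁₀(28.2/2.2) = 80 − 22.16 = 57.84 dB(A).
pump: 83 − 20·log₁₀(8.9/2.2) = 83 − 12.14 = 70.86 dB(A).
vacuum pump: 73 − 20·log₁₀(29.5/2.2) = 73 − 22.55 = 50.45 dB(A).
Σ 10^(L/10) = 1.291e+07 → L_total = 10·log₁₀(1.291e+07) = 71.11 dB(A).

71 dB(A)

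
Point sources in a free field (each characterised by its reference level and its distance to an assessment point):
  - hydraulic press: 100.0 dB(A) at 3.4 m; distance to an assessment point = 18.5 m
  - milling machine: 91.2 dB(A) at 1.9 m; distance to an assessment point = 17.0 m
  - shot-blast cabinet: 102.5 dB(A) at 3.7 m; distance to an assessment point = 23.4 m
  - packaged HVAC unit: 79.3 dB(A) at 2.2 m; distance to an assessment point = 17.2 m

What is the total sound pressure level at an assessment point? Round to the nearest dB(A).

Apply inverse-square spreading to bring every level to the receiver, then sum 10^(L/10).
hydraulic press: 100.0 − 20·log₁₀(18.5/3.4) = 100.0 − 14.71 = 85.29 dB(A).
milling machine: 91.2 − 20·log₁₀(17.0/1.9) = 91.2 − 19.03 = 72.17 dB(A).
shot-blast cabinet: 102.5 − 20·log₁₀(23.4/3.7) = 102.5 − 16.02 = 86.48 dB(A).
packaged HVAC unit: 79.3 − 20·log₁₀(17.2/2.2) = 79.3 − 17.86 = 61.44 dB(A).
Σ 10^(L/10) = 8.002e+08 → L_total = 10·log₁₀(8.002e+08) = 89.03 dB(A).

89 dB(A)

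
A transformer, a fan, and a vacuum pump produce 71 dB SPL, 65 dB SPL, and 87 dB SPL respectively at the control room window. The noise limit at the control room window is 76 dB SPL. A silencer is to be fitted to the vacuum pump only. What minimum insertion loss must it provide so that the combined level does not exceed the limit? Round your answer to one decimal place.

The untreated sources together contribute 10^(71/10) + 10^(65/10) = 1.575e+07, i.e. 71.97 dB SPL.
The limit corresponds to 10^(76/10) = 3.981e+07; subtracting the fixed part leaves 2.406e+07 for the vacuum pump, i.e. 73.81 dB SPL.
So the vacuum pump must be reduced from 87 to 73.81 dB SPL: IL = 13.19 dB.

13.2 dB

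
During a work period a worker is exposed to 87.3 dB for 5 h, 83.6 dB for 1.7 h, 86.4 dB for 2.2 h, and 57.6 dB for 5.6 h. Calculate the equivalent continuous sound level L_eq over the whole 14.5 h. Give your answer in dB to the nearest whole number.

The energy average is taken in the linear domain: L_eq = 10·log₁₀[(Σ tᵢ·10^(Lᵢ/10))/T], T = 14.5 h.
Σ tᵢ·10^(Lᵢ/10) = 5·10^(87.3/10) + 1.7·10^(83.6/10) + 2.2·10^(86.4/10) + 5.6·10^(57.6/10) = 4.038e+09.
L_eq = 10·log₁₀(4.038e+09/14.5) = 84.45 dB.

84 dB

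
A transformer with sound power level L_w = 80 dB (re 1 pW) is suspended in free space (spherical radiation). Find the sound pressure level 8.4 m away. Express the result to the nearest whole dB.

L_p = L_w − 10·log₁₀(4π·r²) with r = 8.4 m.
4π·r² = 886.7 m², 10·log₁₀ of that is 29.478 dB.
L_p = 80 − 29.478 = 50.52 dB.

51 dB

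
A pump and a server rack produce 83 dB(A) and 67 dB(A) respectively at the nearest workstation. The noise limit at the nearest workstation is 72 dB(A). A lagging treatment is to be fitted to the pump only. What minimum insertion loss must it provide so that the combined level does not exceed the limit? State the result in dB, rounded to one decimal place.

12.7 dB

Everything except the pump sums to 10^(67/10) = 5.012e+06 in linear terms, 67.00 dB(A).
The limit corresponds to 10^(72/10) = 1.585e+07; subtracting the fixed part leaves 1.084e+07 for the pump, i.e. 70.35 dB(A).
Required insertion loss = 83 − 70.35 = 12.65 dB.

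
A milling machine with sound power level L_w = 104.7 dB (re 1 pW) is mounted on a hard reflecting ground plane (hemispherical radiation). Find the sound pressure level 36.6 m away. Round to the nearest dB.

L_p = L_w − 10·log₁₀(2π·r²) with r = 36.6 m.
2π·r² = 8417 m², 10·log₁₀ of that is 39.251 dB.
L_p = 104.7 − 39.251 = 65.45 dB.

65 dB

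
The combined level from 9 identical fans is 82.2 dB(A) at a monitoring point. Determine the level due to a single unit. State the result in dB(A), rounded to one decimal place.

9 equal contributions raise the level by 10·log₁₀ 9 = 9.542 dB, so each unit alone gives 82.2 − 9.542.

72.7 dB(A)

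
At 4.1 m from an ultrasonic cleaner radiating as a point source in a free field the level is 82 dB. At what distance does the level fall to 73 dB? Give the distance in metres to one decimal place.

For a point source L₁ − L₂ = 20·log₁₀(r₂/r₁), so r₂ = r₁·10^((L₁−L₂)/20).
r₂ = 4.1·10^((82−73)/20) = 4.1·10^(9.0/20) = 11.56 m.

11.6 m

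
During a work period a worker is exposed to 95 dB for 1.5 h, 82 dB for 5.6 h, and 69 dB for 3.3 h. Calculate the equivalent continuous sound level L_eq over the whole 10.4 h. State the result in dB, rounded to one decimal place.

L_eq = 10·log₁₀[(1/T)·Σ tᵢ·10^(Lᵢ/10)] with T = 10.4 h.
Σ tᵢ·10^(Lᵢ/10) = 1.5·10^(95/10) + 5.6·10^(82/10) + 3.3·10^(69/10) = 5.657e+09.
L_eq = 10·log₁₀(5.657e+09/10.4) = 87.36 dB.

87.4 dB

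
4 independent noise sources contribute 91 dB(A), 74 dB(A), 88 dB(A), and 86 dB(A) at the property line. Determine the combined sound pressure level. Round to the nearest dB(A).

94 dB(A)

For uncorrelated sources the intensities add, so convert each level to linear form, sum, and take 10·log₁₀ of the total.
Σ 10^(L/10) = 10^(91/10) + 10^(74/10) + 10^(88/10) + 10^(86/10) = 2.313e+09.
L_total = 10·log₁₀(2.313e+09) = 93.64 dB(A).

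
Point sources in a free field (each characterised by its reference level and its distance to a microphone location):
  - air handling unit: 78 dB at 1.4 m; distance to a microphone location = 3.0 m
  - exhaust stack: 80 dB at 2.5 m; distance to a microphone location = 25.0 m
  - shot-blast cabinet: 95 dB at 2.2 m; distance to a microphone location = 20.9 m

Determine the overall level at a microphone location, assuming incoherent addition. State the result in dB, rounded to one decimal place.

First find each source's level at the receiver (point-source: −20·log₁₀(r/r_ref)), then combine on an intensity basis.
air handling unit: 78 − 20·log₁₀(3.0/1.4) = 78 − 6.62 = 71.38 dB.
exhaust stack: 80 − 20·log₁₀(25.0/2.5) = 80 − 20.00 = 60.00 dB.
shot-blast cabinet: 95 − 20·log₁₀(20.9/2.2) = 95 − 19.55 = 75.45 dB.
Σ 10^(L/10) = 4.978e+07 → L_total = 10·log₁₀(4.978e+07) = 76.97 dB.

77.0 dB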